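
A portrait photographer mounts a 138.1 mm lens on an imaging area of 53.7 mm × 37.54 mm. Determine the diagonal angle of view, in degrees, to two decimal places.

Sensor diagonal = √(53.7² + 37.54²) = √4292.9416 ≈ 65.5205 mm.
Angle of view α = 2·arctan(d/2f) with d = 65.5205 mm and f = 138.1 mm.
d/2f = 0.23722; arctan(0.23722) ≈ 13.3451°, so α ≈ 26.6902°.

26.69°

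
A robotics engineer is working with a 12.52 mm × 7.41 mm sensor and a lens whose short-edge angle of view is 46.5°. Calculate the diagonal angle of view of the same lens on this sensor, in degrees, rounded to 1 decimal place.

From the short-edge AOV: f = 7.41 / (2·tan(23.25°)) = 7.41 / 0.85927 ≈ 8.6236 mm.
Sensor diagonal = √(12.52² + 7.41²) = √211.6585 ≈ 14.5485 mm.
Diagonal AOV = 2·arctan(14.5485 / (2 × 8.6236)) = 2·arctan(0.84353) ≈ 80.2970°.

80.3°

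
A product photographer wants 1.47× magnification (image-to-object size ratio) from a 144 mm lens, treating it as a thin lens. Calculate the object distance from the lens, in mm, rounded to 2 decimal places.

241.96 mm

With m = dᵢ/dₒ and 1/f = 1/dₒ + 1/dᵢ, substituting dᵢ = m·dₒ gives 1/f = (1 + 1/m)/dₒ, hence dₒ = f·(1 + 1/m).
dₒ = 144 × (1 + 1/1.47) = 144 × 1.68027 ≈ 241.959 mm.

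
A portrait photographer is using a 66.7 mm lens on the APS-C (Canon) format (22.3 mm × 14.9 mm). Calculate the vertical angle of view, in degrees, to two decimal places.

Angle of view α = 2·arctan(h/2f) with h = 14.9 mm and f = 66.7 mm.
h/2f = 0.11169; arctan(0.11169) ≈ 6.3732°, so α ≈ 12.7464°.

12.75°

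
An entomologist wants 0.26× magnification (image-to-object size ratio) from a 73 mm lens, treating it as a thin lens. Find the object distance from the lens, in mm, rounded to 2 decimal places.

353.77 mm

With m = dᵢ/dₒ and 1/f = 1/dₒ + 1/dᵢ, substituting dᵢ = m·dₒ gives 1/f = (1 + 1/m)/dₒ, hence dₒ = f·(1 + 1/m).
dₒ = 73 × (1 + 1/0.26) = 73 × 4.84615 ≈ 353.769 mm.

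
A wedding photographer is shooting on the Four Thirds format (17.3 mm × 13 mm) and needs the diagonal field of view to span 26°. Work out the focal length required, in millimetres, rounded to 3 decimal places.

Sensor diagonal = √(17.3² + 13²) = √468.2900 ≈ 21.6400 mm.
From α = 2·arctan(d/2f) we get f = d / (2·tan(α/2)).
With d = 21.6400 mm and α/2 = 13°, tan(α/2) ≈ 0.23087, so f ≈ 21.6400 / 0.46174 ≈ 46.8666 mm.

46.867 mm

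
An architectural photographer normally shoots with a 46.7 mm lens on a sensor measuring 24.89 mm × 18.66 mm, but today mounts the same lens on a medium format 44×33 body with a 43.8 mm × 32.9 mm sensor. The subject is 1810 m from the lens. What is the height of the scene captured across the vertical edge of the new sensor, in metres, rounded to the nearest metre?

The focal length stays 46.7 mm; the relevant sensor dimension is now h = 32.9 mm. Object distance dₒ = 1810 m = 1.81e+06 mm.
Thin-lens field height W = h·(dₒ − f)/f = 32.9 × (1.81e+06 − 46.7)/46.7 ≈ 1275106.286 mm = 1275.11 m.

1275 m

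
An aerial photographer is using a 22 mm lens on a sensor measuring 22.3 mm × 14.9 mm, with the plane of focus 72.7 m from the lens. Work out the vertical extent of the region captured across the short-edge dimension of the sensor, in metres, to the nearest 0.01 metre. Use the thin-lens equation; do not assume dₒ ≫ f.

49.22 m

dₒ: 72.7 m = 72700 mm.
Similar triangles through the lens centre give W/dₒ = h/dᵢ; with 1/f = 1/dₒ + 1/dᵢ this gives W = h·(dₒ − f)/f.
W = 14.9 mm × (72700 − 22) / 22 = 14.9 × 3303.5455 ≈ 49222.827 mm = 49.2228 m.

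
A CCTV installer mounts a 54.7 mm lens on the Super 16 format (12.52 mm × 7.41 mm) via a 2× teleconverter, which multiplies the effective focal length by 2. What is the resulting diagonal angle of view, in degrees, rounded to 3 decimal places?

7.608°

Effective focal length f = 54.7 × 2 = 109.4 mm.
Sensor diagonal = √(12.52² + 7.41²) = √211.6585 ≈ 14.5485 mm.
α = 2·arctan(14.548 / (2 × 109.4)) = 2·arctan(0.06649) ≈ 7.6082°.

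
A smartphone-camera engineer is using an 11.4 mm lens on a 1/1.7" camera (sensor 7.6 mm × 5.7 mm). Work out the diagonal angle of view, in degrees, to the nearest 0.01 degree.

Sensor diagonal = √(7.6² + 5.7²) = √90.2500 ≈ 9.5000 mm.
Angle of view α = 2·arctan(d/2f) with d = 9.5000 mm and f = 11.4 mm.
d/2f = 0.41667; arctan(0.41667) ≈ 22.6199°, so α ≈ 45.2397°.

45.24°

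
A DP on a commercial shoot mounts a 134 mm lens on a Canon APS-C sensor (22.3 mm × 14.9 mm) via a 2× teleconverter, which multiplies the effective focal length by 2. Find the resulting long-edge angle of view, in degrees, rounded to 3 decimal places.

Effective focal length f = 134 × 2 = 268 mm.
α = 2·arctan(22.3 / (2 × 268)) = 2·arctan(0.04160) ≈ 4.7648°.

4.765°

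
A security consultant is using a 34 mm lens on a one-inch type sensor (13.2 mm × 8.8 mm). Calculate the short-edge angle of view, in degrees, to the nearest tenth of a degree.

14.7°

Angle of view α = 2·arctan(h/2f) with h = 8.8 mm and f = 34 mm.
h/2f = 0.12941; arctan(0.12941) ≈ 7.3738°, so α ≈ 14.7475°.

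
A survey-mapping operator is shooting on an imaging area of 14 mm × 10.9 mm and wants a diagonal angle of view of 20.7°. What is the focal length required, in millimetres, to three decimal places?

48.575 mm

Sensor diagonal = √(14² + 10.9²) = √314.8100 ≈ 17.7429 mm.
From α = 2·arctan(d/2f) we get f = d / (2·tan(α/2)).
With d = 17.7429 mm and α/2 = 10.35°, tan(α/2) ≈ 0.18263, so f ≈ 17.7429 / 0.36526 ≈ 48.5754 mm.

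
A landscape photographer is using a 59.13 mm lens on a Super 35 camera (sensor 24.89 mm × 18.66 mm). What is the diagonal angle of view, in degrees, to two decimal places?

29.48°

Sensor diagonal = √(24.89² + 18.66²) = √967.7077 ≈ 31.1080 mm.
Angle of view α = 2·arctan(d/2f) with d = 31.1080 mm and f = 59.13 mm.
d/2f = 0.26305; arctan(0.26305) ≈ 14.7376°, so α ≈ 29.4753°.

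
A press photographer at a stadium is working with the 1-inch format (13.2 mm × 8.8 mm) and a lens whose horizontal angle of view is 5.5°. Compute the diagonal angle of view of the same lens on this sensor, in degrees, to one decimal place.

From the horizontal AOV: f = 13.2 / (2·tan(2.75°)) = 13.2 / 0.09607 ≈ 137.4043 mm.
Sensor diagonal = √(13.2² + 8.8²) = √251.6800 ≈ 15.8644 mm.
Diagonal AOV = 2·arctan(15.8644 / (2 × 137.4043)) = 2·arctan(0.05773) ≈ 6.6079°.

6.6°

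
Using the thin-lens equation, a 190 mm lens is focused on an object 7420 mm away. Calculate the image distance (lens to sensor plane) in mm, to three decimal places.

194.993 mm

1/dᵢ = 1/f − 1/dₒ = 1/190 − 1/7420 = 0.0051284 mm⁻¹.
dᵢ = 1/0.0051284 ≈ 194.9931 mm.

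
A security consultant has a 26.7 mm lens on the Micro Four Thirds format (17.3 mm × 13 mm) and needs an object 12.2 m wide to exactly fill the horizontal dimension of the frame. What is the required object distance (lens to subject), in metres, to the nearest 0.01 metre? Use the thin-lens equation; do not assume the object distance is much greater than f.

18.86 m

W: 12.2 m = 12200 mm.
Magnification m = w/W = dᵢ/dₒ; combined with 1/f = 1/dₒ + 1/dᵢ this gives dₒ = f·(1 + W/w).
dₒ = 26.7 mm × (1 + 12200/17.3) = 26.7 × 706.2023 ≈ 18855.602 mm = 18.8556 m.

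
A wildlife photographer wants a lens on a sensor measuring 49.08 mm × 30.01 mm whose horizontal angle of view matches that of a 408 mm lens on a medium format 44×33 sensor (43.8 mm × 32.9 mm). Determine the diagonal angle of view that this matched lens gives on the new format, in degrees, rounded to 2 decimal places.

7.20°

Equal horizontal AOV ⇒ f₂ = f₁ · 49.08/43.8 = 408 × 1.12055 ≈ 457.1836 mm.
Sensor diagonal = √(49.08² + 30.01²) = √3309.4465 ≈ 57.5278 mm.
Diagonal AOV on the new format = 2·arctan(57.5278 / (2 × 457.1836)) = 2·arctan(0.06292) ≈ 7.2001°.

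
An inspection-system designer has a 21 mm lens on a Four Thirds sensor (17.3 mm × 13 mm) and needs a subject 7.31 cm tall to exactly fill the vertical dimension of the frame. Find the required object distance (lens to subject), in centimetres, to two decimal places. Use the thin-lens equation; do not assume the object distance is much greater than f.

W: 7.31 cm = 73.1 mm.
Magnification m = h/W = dᵢ/dₒ; combined with 1/f = 1/dₒ + 1/dᵢ this gives dₒ = f·(1 + W/h).
dₒ = 21 mm × (1 + 73.1/13) = 21 × 6.6231 ≈ 139.085 mm = 13.9085 cm.

13.91 cm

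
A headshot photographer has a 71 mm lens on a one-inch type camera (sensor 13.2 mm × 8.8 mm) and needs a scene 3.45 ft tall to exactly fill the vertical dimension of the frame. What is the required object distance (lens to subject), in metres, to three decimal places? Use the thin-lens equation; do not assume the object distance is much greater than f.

W: 3.45 ft × 304.8 mm/ft = 1051.56 mm.
Magnification m = h/W = dᵢ/dₒ; combined with 1/f = 1/dₒ + 1/dᵢ this gives dₒ = f·(1 + W/h).
dₒ = 71 mm × (1 + 1051.56/8.8) = 71 × 120.4955 ≈ 8555.177 mm = 8.55518 m.

8.555 m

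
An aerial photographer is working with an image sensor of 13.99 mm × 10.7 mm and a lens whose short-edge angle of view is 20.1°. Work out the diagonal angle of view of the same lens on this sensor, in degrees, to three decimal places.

32.527°

From the short-edge AOV: f = 10.7 / (2·tan(10.05°)) = 10.7 / 0.35445 ≈ 30.1873 mm.
Sensor diagonal = √(13.99² + 10.7²) = √310.2101 ≈ 17.6128 mm.
Diagonal AOV = 2·arctan(17.6128 / (2 × 30.1873)) = 2·arctan(0.29173) ≈ 32.5266°.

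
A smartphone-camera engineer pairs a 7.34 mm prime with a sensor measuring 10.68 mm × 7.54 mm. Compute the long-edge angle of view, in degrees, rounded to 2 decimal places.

Angle of view α = 2·arctan(w/2f) with w = 10.68 mm and f = 7.34 mm.
w/2f = 0.72752; arctan(0.72752) ≈ 36.0367°, so α ≈ 72.0733°.

72.07°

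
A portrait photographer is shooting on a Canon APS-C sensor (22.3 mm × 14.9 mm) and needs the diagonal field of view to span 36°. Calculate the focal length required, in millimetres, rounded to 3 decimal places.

Sensor diagonal = √(22.3² + 14.9²) = √719.3000 ≈ 26.8198 mm.
From α = 2·arctan(d/2f) we get f = d / (2·tan(α/2)).
With d = 26.8198 mm and α/2 = 18°, tan(α/2) ≈ 0.32492, so f ≈ 26.8198 / 0.64984 ≈ 41.2714 mm.

41.271 mm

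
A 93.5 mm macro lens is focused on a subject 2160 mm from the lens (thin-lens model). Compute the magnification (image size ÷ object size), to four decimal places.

Thin lens: 1/f = 1/dₒ + 1/dᵢ → 1/dᵢ = 1/93.5 − 1/2160 = 0.0102322 mm⁻¹, so dᵢ ≈ 97.7305 mm.
Magnification m = dᵢ/dₒ = 97.7305/2160 ≈ 0.04525.

0.0452×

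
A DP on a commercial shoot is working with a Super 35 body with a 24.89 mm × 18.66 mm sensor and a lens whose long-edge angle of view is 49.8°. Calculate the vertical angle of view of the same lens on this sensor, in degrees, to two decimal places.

38.38°

From the long-edge AOV: f = 24.89 / (2·tan(24.9°)) = 24.89 / 0.92837 ≈ 26.8105 mm.
Vertical AOV = 2·arctan(18.66 / (2 × 26.8105)) = 2·arctan(0.34800) ≈ 38.3756°.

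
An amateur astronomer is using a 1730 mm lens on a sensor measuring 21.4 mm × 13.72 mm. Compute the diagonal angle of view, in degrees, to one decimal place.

0.8°

Sensor diagonal = √(21.4² + 13.72²) = √646.1984 ≈ 25.4204 mm.
Angle of view α = 2·arctan(d/2f) with d = 25.4204 mm and f = 1730 mm.
d/2f = 0.00735; arctan(0.00735) ≈ 0.4209°, so α ≈ 0.8419°.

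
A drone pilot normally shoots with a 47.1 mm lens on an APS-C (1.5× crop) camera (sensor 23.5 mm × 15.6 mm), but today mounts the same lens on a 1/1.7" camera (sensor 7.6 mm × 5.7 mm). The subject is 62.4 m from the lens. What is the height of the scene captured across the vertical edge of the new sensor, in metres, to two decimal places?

The focal length stays 47.1 mm; the relevant sensor dimension is now h = 5.7 mm. Object distance dₒ = 62.4 m = 62400 mm.
Thin-lens field height W = h·(dₒ − f)/f = 5.7 × (62400 − 47.1)/47.1 ≈ 7545.892 mm = 7.54589 m.

7.55 m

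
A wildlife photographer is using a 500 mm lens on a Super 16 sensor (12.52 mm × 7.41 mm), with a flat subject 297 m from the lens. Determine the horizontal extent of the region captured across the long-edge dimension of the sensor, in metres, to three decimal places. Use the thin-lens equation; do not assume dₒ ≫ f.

7.424 m

dₒ: 297 m = 297000 mm.
Similar triangles through the lens centre give W/dₒ = w/dᵢ; with 1/f = 1/dₒ + 1/dᵢ this gives W = w·(dₒ − f)/f.
W = 12.52 mm × (297000 − 500) / 500 = 12.52 × 593.0000 ≈ 7424.360 mm = 7.42436 m.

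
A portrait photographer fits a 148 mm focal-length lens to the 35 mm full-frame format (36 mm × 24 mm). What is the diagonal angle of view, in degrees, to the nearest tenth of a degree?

Sensor diagonal = √(36² + 24²) = √1872.0000 ≈ 43.2666 mm.
Angle of view α = 2·arctan(d/2f) with d = 43.2666 mm and f = 148 mm.
d/2f = 0.14617; arctan(0.14617) ≈ 8.3161°, so α ≈ 16.6322°.

16.6°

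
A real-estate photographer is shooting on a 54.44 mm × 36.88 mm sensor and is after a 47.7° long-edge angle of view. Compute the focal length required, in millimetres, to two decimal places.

From α = 2·arctan(w/2f) we get f = w / (2·tan(α/2)).
With w = 54.44 mm and α/2 = 23.85°, tan(α/2) ≈ 0.44210, so f ≈ 54.44 / 0.88419 ≈ 61.5704 mm.

61.57 mm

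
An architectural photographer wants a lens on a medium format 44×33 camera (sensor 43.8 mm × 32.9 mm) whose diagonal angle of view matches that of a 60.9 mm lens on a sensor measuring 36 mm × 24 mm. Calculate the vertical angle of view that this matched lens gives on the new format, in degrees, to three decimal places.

24.086°

Sensor diagonal = √(36² + 24²) = √1872.0000 ≈ 43.2666 mm.
Sensor diagonal = √(43.8² + 32.9²) = √3000.8500 ≈ 54.7800 mm.
Equal diagonal AOV ⇒ f₂ = f₁ · 54.7800/43.2666 = 60.9 × 1.26610 ≈ 77.1057 mm.
Vertical AOV on the new format = 2·arctan(32.9 / (2 × 77.1057)) = 2·arctan(0.21334) ≈ 24.0863°.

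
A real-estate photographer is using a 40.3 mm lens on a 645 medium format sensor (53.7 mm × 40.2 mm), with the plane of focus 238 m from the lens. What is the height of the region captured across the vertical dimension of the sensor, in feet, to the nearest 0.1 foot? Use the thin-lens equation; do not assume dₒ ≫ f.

778.8 ft

dₒ: 238 m = 238000 mm.
Similar triangles through the lens centre give W/dₒ = h/dᵢ; with 1/f = 1/dₒ + 1/dᵢ this gives W = h·(dₒ − f)/f.
W = 40.2 mm × (238000 − 40.3) / 40.3 = 40.2 × 5904.7072 ≈ 237369.229 mm = 237369.229/304.8 ft = 778.77 ft.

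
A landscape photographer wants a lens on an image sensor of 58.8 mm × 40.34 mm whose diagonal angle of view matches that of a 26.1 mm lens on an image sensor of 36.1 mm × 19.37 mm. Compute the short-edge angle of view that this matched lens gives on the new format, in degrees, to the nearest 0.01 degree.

Sensor diagonal = √(36.1² + 19.37²) = √1678.4069 ≈ 40.9684 mm.
Sensor diagonal = √(58.8² + 40.34²) = √5084.7556 ≈ 71.3075 mm.
Equal diagonal AOV ⇒ f₂ = f₁ · 71.3075/40.9684 = 26.1 × 1.74055 ≈ 45.4283 mm.
Short-edge AOV on the new format = 2·arctan(40.34 / (2 × 45.4283)) = 2·arctan(0.44400) ≈ 47.8821°.

47.88°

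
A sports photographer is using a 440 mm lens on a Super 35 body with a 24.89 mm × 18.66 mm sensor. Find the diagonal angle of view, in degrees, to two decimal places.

4.05°

Sensor diagonal = √(24.89² + 18.66²) = √967.7077 ≈ 31.1080 mm.
Angle of view α = 2·arctan(d/2f) with d = 31.1080 mm and f = 440 mm.
d/2f = 0.03535; arctan(0.03535) ≈ 2.0246°, so α ≈ 4.0491°.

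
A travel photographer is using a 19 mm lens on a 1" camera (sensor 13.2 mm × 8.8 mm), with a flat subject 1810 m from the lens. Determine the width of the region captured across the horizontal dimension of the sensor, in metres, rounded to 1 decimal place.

1257.5 m

dₒ: 1810 m = 1.81e+06 mm.
Similar triangles through the lens centre give W/dₒ = w/dᵢ; with 1/f = 1/dₒ + 1/dᵢ this gives W = w·(dₒ − f)/f.
W = 13.2 mm × (1.81e+06 − 19) / 19 = 13.2 × 95262.1579 ≈ 1257460.484 mm = 1257.46 m.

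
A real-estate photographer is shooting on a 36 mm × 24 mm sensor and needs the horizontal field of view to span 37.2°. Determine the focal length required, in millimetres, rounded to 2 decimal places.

53.49 mm

From α = 2·arctan(w/2f) we get f = w / (2·tan(α/2)).
With w = 36 mm and α/2 = 18.6°, tan(α/2) ≈ 0.33654, so f ≈ 36 / 0.67307 ≈ 53.4859 mm.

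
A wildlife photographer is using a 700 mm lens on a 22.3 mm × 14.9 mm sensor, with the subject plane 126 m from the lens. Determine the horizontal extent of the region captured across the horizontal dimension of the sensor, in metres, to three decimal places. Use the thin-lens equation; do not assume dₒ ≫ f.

3.992 m

dₒ: 126 m = 126000 mm.
Similar triangles through the lens centre give W/dₒ = w/dᵢ; with 1/f = 1/dₒ + 1/dᵢ this gives W = w·(dₒ − f)/f.
W = 22.3 mm × (126000 − 700) / 700 = 22.3 × 179.0000 ≈ 3991.700 mm = 3.9917 m.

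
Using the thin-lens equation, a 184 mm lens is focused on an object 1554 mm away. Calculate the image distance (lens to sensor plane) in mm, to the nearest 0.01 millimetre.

1/dᵢ = 1/f − 1/dₒ = 1/184 − 1/1554 = 0.0047913 mm⁻¹.
dᵢ = 1/0.0047913 ≈ 208.7124 mm.

208.71 mm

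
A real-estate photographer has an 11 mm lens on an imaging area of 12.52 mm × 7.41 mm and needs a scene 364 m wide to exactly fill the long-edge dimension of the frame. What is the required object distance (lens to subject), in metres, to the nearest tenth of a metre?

W: 364 m = 364000 mm.
Magnification m = w/W = dᵢ/dₒ; combined with 1/f = 1/dₒ + 1/dᵢ this gives dₒ = f·(1 + W/w).
dₒ = 11 mm × (1 + 364000/12.52) = 11 × 29074.4824 ≈ 319819.307 mm = 319.819 m.

319.8 m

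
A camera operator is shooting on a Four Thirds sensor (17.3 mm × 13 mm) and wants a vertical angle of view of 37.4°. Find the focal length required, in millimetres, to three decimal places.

19.203 mm

From α = 2·arctan(h/2f) we get f = h / (2·tan(α/2)).
With h = 13 mm and α/2 = 18.7°, tan(α/2) ≈ 0.33848, so f ≈ 13 / 0.67696 ≈ 19.2034 mm.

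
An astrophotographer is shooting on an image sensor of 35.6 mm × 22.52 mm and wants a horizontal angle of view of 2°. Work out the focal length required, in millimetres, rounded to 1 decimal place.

1019.8 mm

From α = 2·arctan(w/2f) we get f = w / (2·tan(α/2)).
With w = 35.6 mm and α/2 = 1°, tan(α/2) ≈ 0.01746, so f ≈ 35.6 / 0.03491 ≈ 1019.7613 mm.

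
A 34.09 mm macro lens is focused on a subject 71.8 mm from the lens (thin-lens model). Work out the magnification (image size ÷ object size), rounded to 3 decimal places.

Thin lens: 1/f = 1/dₒ + 1/dᵢ → 1/dᵢ = 1/34.09 − 1/71.8 = 0.0154065 mm⁻¹, so dᵢ ≈ 64.9075 mm.
Magnification m = dᵢ/dₒ = 64.9075/71.8 ≈ 0.90400.

0.904×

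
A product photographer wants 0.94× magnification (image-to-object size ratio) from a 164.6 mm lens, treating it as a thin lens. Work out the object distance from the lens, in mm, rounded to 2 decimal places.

339.71 mm

With m = dᵢ/dₒ and 1/f = 1/dₒ + 1/dᵢ, substituting dᵢ = m·dₒ gives 1/f = (1 + 1/m)/dₒ, hence dₒ = f·(1 + 1/m).
dₒ = 164.6 × (1 + 1/0.94) = 164.6 × 2.06383 ≈ 339.706 mm.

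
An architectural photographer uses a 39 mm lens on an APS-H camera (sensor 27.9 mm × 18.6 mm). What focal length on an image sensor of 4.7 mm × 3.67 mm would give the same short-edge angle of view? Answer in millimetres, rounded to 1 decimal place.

Equal angle of view means equal height/f ratio, so f₂ = f₁ · (height₂/height₁) = 39 × 3.67/18.6.
f₂ = 39 × 0.19731 ≈ 7.695 mm.

7.7 mm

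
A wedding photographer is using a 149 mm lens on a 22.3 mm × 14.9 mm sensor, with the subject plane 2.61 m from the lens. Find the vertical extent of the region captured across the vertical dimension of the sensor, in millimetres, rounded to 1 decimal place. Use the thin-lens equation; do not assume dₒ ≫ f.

dₒ: 2.61 m = 2610 mm.
Similar triangles through the lens centre give W/dₒ = h/dᵢ; with 1/f = 1/dₒ + 1/dᵢ this gives W = h·(dₒ − f)/f.
W = 14.9 mm × (2610 − 149) / 149 = 14.9 × 16.5168 ≈ 246.100 mm.

246.1 mm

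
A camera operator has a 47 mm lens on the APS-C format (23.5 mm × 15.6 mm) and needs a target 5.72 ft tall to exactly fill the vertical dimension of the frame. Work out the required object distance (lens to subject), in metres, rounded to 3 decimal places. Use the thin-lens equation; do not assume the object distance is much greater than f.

5.300 m

W: 5.72 ft × 304.8 mm/ft = 1743.46 mm.
Magnification m = h/W = dᵢ/dₒ; combined with 1/f = 1/dₒ + 1/dᵢ this gives dₒ = f·(1 + W/h).
dₒ = 47 mm × (1 + 1743.46/15.6) = 47 × 112.7600 ≈ 5299.720 mm = 5.29972 m.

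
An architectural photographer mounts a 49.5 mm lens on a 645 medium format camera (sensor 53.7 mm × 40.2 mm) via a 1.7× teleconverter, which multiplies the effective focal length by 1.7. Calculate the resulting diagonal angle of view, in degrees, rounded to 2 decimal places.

Effective focal length f = 49.5 × 1.7 = 84.15 mm.
Sensor diagonal = √(53.7² + 40.2²) = √4499.7300 ≈ 67.0800 mm.
α = 2·arctan(67.080 / (2 × 84.15)) = 2·arctan(0.39857) ≈ 43.4619°.

43.46°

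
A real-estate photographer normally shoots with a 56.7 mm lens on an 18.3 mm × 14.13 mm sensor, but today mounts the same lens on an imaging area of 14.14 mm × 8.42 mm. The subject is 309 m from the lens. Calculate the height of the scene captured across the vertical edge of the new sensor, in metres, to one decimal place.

The focal length stays 56.7 mm; the relevant sensor dimension is now h = 8.42 mm. Object distance dₒ = 309 m = 309000 mm.
Thin-lens field height W = h·(dₒ − f)/f = 8.42 × (309000 − 56.7)/56.7 ≈ 45878.352 mm = 45.8784 m.

45.9 m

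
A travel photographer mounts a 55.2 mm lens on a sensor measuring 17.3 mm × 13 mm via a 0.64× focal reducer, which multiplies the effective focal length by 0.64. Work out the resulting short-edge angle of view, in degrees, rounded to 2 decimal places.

20.85°

Effective focal length f = 55.2 × 0.64 = 35.328 mm.
α = 2·arctan(13 / (2 × 35.328)) = 2·arctan(0.18399) ≈ 20.8505°.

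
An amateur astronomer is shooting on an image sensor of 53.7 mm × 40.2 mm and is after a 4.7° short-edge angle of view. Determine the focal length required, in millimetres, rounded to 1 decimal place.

From α = 2·arctan(h/2f) we get f = h / (2·tan(α/2)).
With h = 40.2 mm and α/2 = 2.35°, tan(α/2) ≈ 0.04104, so f ≈ 40.2 / 0.08208 ≈ 489.7869 mm.

489.8 mm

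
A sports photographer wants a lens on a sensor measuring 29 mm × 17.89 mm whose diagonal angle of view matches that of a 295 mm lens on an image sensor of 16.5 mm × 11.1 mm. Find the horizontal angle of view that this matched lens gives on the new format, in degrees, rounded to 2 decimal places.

3.29°

Sensor diagonal = √(16.5² + 11.1²) = √395.4600 ≈ 19.8862 mm.
Sensor diagonal = √(29² + 17.89²) = √1161.0521 ≈ 34.0742 mm.
Equal diagonal AOV ⇒ f₂ = f₁ · 34.0742/19.8862 = 295 × 1.71346 ≈ 505.4714 mm.
Horizontal AOV on the new format = 2·arctan(29 / (2 × 505.4714)) = 2·arctan(0.02869) ≈ 3.2863°.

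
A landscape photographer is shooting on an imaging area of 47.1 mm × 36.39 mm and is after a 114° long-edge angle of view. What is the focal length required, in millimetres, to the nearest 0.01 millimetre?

From α = 2·arctan(w/2f) we get f = w / (2·tan(α/2)).
With w = 47.1 mm and α/2 = 57°, tan(α/2) ≈ 1.53986, so f ≈ 47.1 / 3.07973 ≈ 15.2935 mm.

15.29 mm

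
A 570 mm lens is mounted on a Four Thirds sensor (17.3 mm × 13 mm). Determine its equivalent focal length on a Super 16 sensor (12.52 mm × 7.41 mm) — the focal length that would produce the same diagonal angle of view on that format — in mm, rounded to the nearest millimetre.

Sensor diagonal = √(17.3² + 13²) = √468.2900 ≈ 21.6400 mm.
Sensor diagonal = √(12.52² + 7.41²) = √211.6585 ≈ 14.5485 mm.
Equal angle of view means equal diagonal/f ratio, so f₂ = f₁ · (diagonal₂/diagonal₁) = 570 × 14.5485/21.6400.
f₂ = 570 × 0.67230 ≈ 383.209 mm.

383 mm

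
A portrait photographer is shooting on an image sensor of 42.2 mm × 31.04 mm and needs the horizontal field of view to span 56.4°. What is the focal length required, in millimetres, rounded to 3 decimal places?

From α = 2·arctan(w/2f) we get f = w / (2·tan(α/2)).
With w = 42.2 mm and α/2 = 28.2°, tan(α/2) ≈ 0.53620, so f ≈ 42.2 / 1.07239 ≈ 39.3513 mm.

39.351 mm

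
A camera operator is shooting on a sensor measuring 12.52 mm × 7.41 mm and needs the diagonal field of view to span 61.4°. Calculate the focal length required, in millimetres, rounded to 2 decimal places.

12.25 mm

Sensor diagonal = √(12.52² + 7.41²) = √211.6585 ≈ 14.5485 mm.
From α = 2·arctan(d/2f) we get f = d / (2·tan(α/2)).
With d = 14.5485 mm and α/2 = 30.7°, tan(α/2) ≈ 0.59376, so f ≈ 14.5485 / 1.18751 ≈ 12.2512 mm.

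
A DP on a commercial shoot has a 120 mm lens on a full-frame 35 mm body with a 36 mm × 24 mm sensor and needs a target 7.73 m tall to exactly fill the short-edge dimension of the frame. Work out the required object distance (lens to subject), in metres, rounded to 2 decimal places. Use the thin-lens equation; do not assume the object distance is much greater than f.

W: 7.73 m = 7730 mm.
Magnification m = h/W = dᵢ/dₒ; combined with 1/f = 1/dₒ + 1/dᵢ this gives dₒ = f·(1 + W/h).
dₒ = 120 mm × (1 + 7730/24) = 120 × 323.0833 ≈ 38770.000 mm = 38.77 m.

38.77 m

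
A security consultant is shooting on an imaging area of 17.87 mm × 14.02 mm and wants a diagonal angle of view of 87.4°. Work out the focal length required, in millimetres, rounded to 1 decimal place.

11.9 mm

Sensor diagonal = √(17.87² + 14.02²) = √515.8973 ≈ 22.7134 mm.
From α = 2·arctan(d/2f) we get f = d / (2·tan(α/2)).
With d = 22.7134 mm and α/2 = 43.7°, tan(α/2) ≈ 0.95562, so f ≈ 22.7134 / 1.91124 ≈ 11.8841 mm.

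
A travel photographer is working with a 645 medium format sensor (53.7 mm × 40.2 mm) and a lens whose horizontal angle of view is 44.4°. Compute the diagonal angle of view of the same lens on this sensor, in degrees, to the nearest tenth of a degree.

From the horizontal AOV: f = 53.7 / (2·tan(22.2°)) = 53.7 / 0.81618 ≈ 65.7939 mm.
Sensor diagonal = √(53.7² + 40.2²) = √4499.7300 ≈ 67.0800 mm.
Diagonal AOV = 2·arctan(67.0800 / (2 × 65.7939)) = 2·arctan(0.50977) ≈ 54.0226°.

54.0°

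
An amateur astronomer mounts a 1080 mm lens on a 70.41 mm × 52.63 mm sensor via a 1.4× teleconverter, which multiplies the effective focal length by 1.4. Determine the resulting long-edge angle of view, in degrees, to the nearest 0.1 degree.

Effective focal length f = 1080 × 1.4 = 1512 mm.
α = 2·arctan(70.41 / (2 × 1512)) = 2·arctan(0.02328) ≈ 2.6676°.

2.7°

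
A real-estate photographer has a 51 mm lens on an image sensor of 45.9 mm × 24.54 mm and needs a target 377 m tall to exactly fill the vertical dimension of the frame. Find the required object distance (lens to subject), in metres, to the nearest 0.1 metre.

W: 377 m = 377000 mm.
Magnification m = h/W = dᵢ/dₒ; combined with 1/f = 1/dₒ + 1/dᵢ this gives dₒ = f·(1 + W/h).
dₒ = 51 mm × (1 + 377000/24.54) = 51 × 15363.6732 ≈ 783547.333 mm = 783.547 m.

783.5 m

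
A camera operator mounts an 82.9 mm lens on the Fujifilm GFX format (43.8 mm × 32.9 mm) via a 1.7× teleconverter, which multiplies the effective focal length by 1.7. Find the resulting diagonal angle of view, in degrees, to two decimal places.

Effective focal length f = 82.9 × 1.7 = 140.93 mm.
Sensor diagonal = √(43.8² + 32.9²) = √3000.8500 ≈ 54.7800 mm.
α = 2·arctan(54.780 / (2 × 140.93)) = 2·arctan(0.19435) ≈ 21.9969°.

22.00°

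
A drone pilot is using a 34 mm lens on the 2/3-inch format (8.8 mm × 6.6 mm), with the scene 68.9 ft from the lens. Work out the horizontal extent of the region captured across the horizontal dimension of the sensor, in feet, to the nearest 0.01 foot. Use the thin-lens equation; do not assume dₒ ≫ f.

dₒ: 68.9 ft × 304.8 mm/ft = 21000.72 mm.
Similar triangles through the lens centre give W/dₒ = w/dᵢ; with 1/f = 1/dₒ + 1/dᵢ this gives W = w·(dₒ − f)/f.
W = 8.8 mm × (21000.7 − 34) / 34 = 8.8 × 616.6682 ≈ 5426.680 mm = 5426.680/304.8 ft = 17.8041 ft.

17.80 ft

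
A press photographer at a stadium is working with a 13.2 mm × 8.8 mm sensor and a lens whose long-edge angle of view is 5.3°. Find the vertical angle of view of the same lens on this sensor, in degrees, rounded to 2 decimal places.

From the long-edge AOV: f = 13.2 / (2·tan(2.65°)) = 13.2 / 0.09257 ≈ 142.5972 mm.
Vertical AOV = 2·arctan(8.8 / (2 × 142.5972)) = 2·arctan(0.03086) ≈ 3.5347°.

3.53°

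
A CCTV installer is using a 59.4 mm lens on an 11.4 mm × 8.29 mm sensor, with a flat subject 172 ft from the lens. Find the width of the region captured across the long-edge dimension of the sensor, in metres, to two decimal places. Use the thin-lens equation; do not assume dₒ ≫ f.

dₒ: 172 ft × 304.8 mm/ft = 52425.60 mm.
Similar triangles through the lens centre give W/dₒ = w/dᵢ; with 1/f = 1/dₒ + 1/dᵢ this gives W = w·(dₒ − f)/f.
W = 11.4 mm × (52425.6 − 59.4) / 59.4 = 11.4 × 881.5858 ≈ 10050.078 mm = 10.0501 m.

10.05 m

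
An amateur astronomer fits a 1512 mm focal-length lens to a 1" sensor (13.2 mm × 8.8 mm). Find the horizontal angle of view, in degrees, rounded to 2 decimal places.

0.50°

Angle of view α = 2·arctan(w/2f) with w = 13.2 mm and f = 1512 mm.
w/2f = 0.00437; arctan(0.00437) ≈ 0.2501°, so α ≈ 0.5002°.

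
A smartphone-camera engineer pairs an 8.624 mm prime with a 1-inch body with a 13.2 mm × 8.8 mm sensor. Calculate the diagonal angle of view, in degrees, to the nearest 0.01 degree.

85.21°

Sensor diagonal = √(13.2² + 8.8²) = √251.6800 ≈ 15.8644 mm.
Angle of view α = 2·arctan(d/2f) with d = 15.8644 mm and f = 8.624 mm.
d/2f = 0.91978; arctan(0.91978) ≈ 42.6073°, so α ≈ 85.2147°.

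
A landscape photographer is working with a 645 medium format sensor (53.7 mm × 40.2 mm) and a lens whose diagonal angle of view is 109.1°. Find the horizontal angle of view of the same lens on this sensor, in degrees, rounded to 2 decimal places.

96.70°

Sensor diagonal = √(53.7² + 40.2²) = √4499.7300 ≈ 67.0800 mm.
From the diagonal AOV: f = 67.0800 / (2·tan(54.55°)) = 67.0800 / 2.80908 ≈ 23.8797 mm.
Horizontal AOV = 2·arctan(53.7 / (2 × 23.8797)) = 2·arctan(1.12438) ≈ 96.7018°.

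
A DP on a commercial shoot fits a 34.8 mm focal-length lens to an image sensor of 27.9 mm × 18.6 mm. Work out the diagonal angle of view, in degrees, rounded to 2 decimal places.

Sensor diagonal = √(27.9² + 18.6²) = √1124.3700 ≈ 33.5316 mm.
Angle of view α = 2·arctan(d/2f) with d = 33.5316 mm and f = 34.8 mm.
d/2f = 0.48178; arctan(0.48178) ≈ 25.7237°, so α ≈ 51.4473°.

51.45°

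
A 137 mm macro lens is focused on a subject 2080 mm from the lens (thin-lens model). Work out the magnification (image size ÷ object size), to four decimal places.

Thin lens: 1/f = 1/dₒ + 1/dᵢ → 1/dᵢ = 1/137 − 1/2080 = 0.0068185 mm⁻¹, so dᵢ ≈ 146.6598 mm.
Magnification m = dᵢ/dₒ = 146.6598/2080 ≈ 0.07051.

0.0705×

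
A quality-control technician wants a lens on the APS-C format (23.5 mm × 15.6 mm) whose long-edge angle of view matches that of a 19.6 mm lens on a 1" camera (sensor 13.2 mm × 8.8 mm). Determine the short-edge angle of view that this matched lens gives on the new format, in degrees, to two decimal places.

Equal long-edge AOV ⇒ f₂ = f₁ · 23.5/13.2 = 19.6 × 1.78030 ≈ 34.8939 mm.
Short-edge AOV on the new format = 2·arctan(15.6 / (2 × 34.8939)) = 2·arctan(0.22353) ≈ 25.2009°.

25.20°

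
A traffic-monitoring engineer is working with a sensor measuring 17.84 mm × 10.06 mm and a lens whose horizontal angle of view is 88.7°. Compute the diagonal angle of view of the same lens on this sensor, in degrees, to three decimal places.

96.595°

From the horizontal AOV: f = 17.84 / (2·tan(44.35°)) = 17.84 / 1.95513 ≈ 9.1247 mm.
Sensor diagonal = √(17.84² + 10.06²) = √419.4692 ≈ 20.4809 mm.
Diagonal AOV = 2·arctan(20.4809 / (2 × 9.1247)) = 2·arctan(1.12228) ≈ 96.5951°.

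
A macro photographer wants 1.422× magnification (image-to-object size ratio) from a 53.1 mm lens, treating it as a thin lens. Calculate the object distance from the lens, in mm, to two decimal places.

With m = dᵢ/dₒ and 1/f = 1/dₒ + 1/dᵢ, substituting dᵢ = m·dₒ gives 1/f = (1 + 1/m)/dₒ, hence dₒ = f·(1 + 1/m).
dₒ = 53.1 × (1 + 1/1.422) = 53.1 × 1.70323 ≈ 90.442 mm.

90.44 mm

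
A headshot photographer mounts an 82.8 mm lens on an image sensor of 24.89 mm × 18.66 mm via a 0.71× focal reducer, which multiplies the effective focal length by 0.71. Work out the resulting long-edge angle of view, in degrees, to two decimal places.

23.91°

Effective focal length f = 82.8 × 0.71 = 58.788 mm.
α = 2·arctan(24.89 / (2 × 58.788)) = 2·arctan(0.21169) ≈ 23.9053°.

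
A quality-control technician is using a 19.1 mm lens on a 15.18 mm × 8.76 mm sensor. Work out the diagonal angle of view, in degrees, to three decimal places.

49.292°

Sensor diagonal = √(15.18² + 8.76²) = √307.1700 ≈ 17.5263 mm.
Angle of view α = 2·arctan(d/2f) with d = 17.5263 mm and f = 19.1 mm.
d/2f = 0.45880; arctan(0.45880) ≈ 24.6458°, so α ≈ 49.2916°.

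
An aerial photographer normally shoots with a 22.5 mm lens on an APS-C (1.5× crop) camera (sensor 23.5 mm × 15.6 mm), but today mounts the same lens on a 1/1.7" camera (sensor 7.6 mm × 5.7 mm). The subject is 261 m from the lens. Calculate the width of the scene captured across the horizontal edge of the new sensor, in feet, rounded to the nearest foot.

The focal length stays 22.5 mm; the relevant sensor dimension is now w = 7.6 mm. Object distance dₒ = 261 m = 261000 mm.
Thin-lens field width W = w·(dₒ − f)/f = 7.6 × (261000 − 22.5)/22.5 ≈ 88152.400 mm = 88152.400/304.8 ft = 289.214 ft.

289 ft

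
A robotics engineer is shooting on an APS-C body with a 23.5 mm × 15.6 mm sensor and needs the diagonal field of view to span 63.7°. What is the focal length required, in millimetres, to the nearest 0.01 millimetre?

Sensor diagonal = √(23.5² + 15.6²) = √795.6100 ≈ 28.2066 mm.
From α = 2·arctan(d/2f) we get f = d / (2·tan(α/2)).
With d = 28.2066 mm and α/2 = 31.85°, tan(α/2) ≈ 0.62124, so f ≈ 28.2066 / 1.24247 ≈ 22.7020 mm.

22.70 mm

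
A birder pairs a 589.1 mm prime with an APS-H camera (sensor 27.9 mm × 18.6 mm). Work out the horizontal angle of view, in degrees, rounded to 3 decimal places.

Angle of view α = 2·arctan(w/2f) with w = 27.9 mm and f = 589.1 mm.
w/2f = 0.02368; arctan(0.02368) ≈ 1.3565°, so α ≈ 2.7130°.

2.713°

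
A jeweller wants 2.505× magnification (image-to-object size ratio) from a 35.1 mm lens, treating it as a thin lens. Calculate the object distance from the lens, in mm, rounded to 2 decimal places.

49.11 mm

With m = dᵢ/dₒ and 1/f = 1/dₒ + 1/dᵢ, substituting dᵢ = m·dₒ gives 1/f = (1 + 1/m)/dₒ, hence dₒ = f·(1 + 1/m).
dₒ = 35.1 × (1 + 1/2.505) = 35.1 × 1.39920 ≈ 49.112 mm.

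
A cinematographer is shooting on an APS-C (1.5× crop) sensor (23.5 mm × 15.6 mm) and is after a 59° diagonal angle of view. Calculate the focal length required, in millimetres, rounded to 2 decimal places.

Sensor diagonal = √(23.5² + 15.6²) = √795.6100 ≈ 28.2066 mm.
From α = 2·arctan(d/2f) we get f = d / (2·tan(α/2)).
With d = 28.2066 mm and α/2 = 29.5°, tan(α/2) ≈ 0.56577, so f ≈ 28.2066 / 1.13155 ≈ 24.9275 mm.

24.93 mm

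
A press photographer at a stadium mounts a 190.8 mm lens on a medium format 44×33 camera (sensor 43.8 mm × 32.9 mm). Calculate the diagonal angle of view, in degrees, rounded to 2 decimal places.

Sensor diagonal = √(43.8² + 32.9²) = √3000.8500 ≈ 54.7800 mm.
Angle of view α = 2·arctan(d/2f) with d = 54.7800 mm and f = 190.8 mm.
d/2f = 0.14355; arctan(0.14355) ≈ 8.1692°, so α ≈ 16.3384°.

16.34°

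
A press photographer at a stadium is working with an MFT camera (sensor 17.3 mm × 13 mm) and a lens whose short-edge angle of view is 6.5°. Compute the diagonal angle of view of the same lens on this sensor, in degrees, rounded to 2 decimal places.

From the short-edge AOV: f = 13 / (2·tan(3.25°)) = 13 / 0.11357 ≈ 114.4686 mm.
Sensor diagonal = √(17.3² + 13²) = √468.2900 ≈ 21.6400 mm.
Diagonal AOV = 2·arctan(21.6400 / (2 × 114.4686)) = 2·arctan(0.09452) ≈ 10.7995°.

10.80°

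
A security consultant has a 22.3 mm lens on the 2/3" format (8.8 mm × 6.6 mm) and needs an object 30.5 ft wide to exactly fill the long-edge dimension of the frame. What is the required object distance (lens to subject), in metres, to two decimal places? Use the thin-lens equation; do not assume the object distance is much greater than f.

23.58 m

W: 30.5 ft × 304.8 mm/ft = 9296.40 mm.
Magnification m = w/W = dᵢ/dₒ; combined with 1/f = 1/dₒ + 1/dᵢ this gives dₒ = f·(1 + W/w).
dₒ = 22.3 mm × (1 + 9296.4/8.8) = 22.3 × 1057.4091 ≈ 23580.222 mm = 23.5802 m.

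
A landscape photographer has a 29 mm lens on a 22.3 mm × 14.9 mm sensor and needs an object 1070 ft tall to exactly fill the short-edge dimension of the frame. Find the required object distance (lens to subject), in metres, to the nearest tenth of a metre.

W: 1070 ft × 304.8 mm/ft = 326135.99 mm.
Magnification m = h/W = dᵢ/dₒ; combined with 1/f = 1/dₒ + 1/dᵢ this gives dₒ = f·(1 + W/h).
dₒ = 29 mm × (1 + 326136/14.9) = 29 × 21889.3214 ≈ 634790.322 mm = 634.79 m.

634.8 m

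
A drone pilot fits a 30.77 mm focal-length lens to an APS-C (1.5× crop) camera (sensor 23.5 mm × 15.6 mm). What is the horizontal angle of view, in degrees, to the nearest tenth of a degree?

41.8°

Angle of view α = 2·arctan(w/2f) with w = 23.5 mm and f = 30.77 mm.
w/2f = 0.38187; arctan(0.38187) ≈ 20.9001°, so α ≈ 41.8003°.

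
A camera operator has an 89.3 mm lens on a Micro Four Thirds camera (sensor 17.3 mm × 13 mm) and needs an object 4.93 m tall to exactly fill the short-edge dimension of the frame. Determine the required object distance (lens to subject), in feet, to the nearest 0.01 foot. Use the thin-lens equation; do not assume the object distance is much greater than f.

W: 4.93 m = 4930 mm.
Magnification m = h/W = dᵢ/dₒ; combined with 1/f = 1/dₒ + 1/dᵢ this gives dₒ = f·(1 + W/h).
dₒ = 89.3 mm × (1 + 4930/13) = 89.3 × 380.2308 ≈ 33954.608 mm = 33954.608/304.8 ft = 111.4 ft.

111.40 ft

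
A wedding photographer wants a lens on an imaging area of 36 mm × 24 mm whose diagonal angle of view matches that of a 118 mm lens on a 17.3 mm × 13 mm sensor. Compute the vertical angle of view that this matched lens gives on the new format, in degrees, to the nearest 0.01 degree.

Sensor diagonal = √(17.3² + 13²) = √468.2900 ≈ 21.6400 mm.
Sensor diagonal = √(36² + 24²) = √1872.0000 ≈ 43.2666 mm.
Equal diagonal AOV ⇒ f₂ = f₁ · 43.2666/21.6400 = 118 × 1.99938 ≈ 235.9269 mm.
Vertical AOV on the new format = 2·arctan(24 / (2 × 235.9269)) = 2·arctan(0.05086) ≈ 5.8235°.

5.82°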